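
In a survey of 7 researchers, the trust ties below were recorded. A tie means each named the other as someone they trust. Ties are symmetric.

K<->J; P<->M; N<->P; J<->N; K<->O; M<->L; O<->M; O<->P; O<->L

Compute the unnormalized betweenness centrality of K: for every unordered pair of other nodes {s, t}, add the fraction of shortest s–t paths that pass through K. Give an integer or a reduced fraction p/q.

5/2

Pairs whose geodesics pass through K — J–L: 1; J–M: 1/2; J–O: 1.
All other pairs contribute 0.
Summing the contributions gives betweenness(K) = 5/2.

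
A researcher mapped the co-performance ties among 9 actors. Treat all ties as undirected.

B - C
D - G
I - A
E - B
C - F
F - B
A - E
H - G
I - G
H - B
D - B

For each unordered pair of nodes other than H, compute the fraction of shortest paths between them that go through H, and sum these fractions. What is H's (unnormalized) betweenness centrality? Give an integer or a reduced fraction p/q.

17/6

Pairs whose geodesics pass through H — C–I: 1/3; C–G: 1/2; E–G: 1/3; B–I: 1/3; B–G: 1/2; I–F: 1/3; F–G: 1/2.
All other pairs contribute 0.
Summing the contributions gives betweenness(H) = 17/6.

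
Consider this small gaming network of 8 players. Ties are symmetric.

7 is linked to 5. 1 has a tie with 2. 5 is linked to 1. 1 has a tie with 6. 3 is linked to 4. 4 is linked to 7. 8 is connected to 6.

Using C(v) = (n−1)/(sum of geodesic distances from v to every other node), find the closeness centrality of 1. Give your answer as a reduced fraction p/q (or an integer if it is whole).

1/2

Distances from 1: 2:1, 3:4, 4:3, 5:1, 6:1, 7:2, 8:2. Sum = 14.
n = 8, so closeness = 7/14 = 1/2.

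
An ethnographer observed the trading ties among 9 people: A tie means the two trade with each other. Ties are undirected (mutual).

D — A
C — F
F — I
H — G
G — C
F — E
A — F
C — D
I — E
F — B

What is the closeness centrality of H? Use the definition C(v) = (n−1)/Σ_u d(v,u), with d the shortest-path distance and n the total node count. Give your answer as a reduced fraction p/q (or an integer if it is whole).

Distances from H: A:4, B:4, C:2, D:3, E:4, F:3, G:1, I:4. Sum = 25.
n = 9, so closeness = 8/25.

8/25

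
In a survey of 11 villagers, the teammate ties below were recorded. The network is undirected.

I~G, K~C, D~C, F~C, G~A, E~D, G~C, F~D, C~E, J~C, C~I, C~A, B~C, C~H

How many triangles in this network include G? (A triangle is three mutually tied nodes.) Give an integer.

G's neighbors: A, C, and I.
Neighbor pairs that are themselves tied: G–A–C; G–C–I. Each forms one triangle with G, for 2 in total.

2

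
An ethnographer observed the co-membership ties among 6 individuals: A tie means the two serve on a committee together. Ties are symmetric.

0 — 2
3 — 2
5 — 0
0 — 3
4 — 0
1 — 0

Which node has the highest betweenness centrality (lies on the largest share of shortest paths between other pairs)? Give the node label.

0

Unnormalized betweenness of each node: 0:9, 1:0, 2:0, 3:0, 4:0, 5:0.
0 has the largest value, 9, making it the main broker — the node through which the most shortest paths run.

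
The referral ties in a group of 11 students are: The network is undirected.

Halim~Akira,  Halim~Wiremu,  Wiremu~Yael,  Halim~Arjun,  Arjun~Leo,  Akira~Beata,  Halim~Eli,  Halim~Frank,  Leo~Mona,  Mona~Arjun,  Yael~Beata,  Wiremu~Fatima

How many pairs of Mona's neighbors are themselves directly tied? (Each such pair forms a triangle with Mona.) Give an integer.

1

Mona's neighbors: Arjun and Leo.
Neighbor pairs that are themselves tied: Mona–Arjun–Leo. Each forms one triangle with Mona, for 1 in total.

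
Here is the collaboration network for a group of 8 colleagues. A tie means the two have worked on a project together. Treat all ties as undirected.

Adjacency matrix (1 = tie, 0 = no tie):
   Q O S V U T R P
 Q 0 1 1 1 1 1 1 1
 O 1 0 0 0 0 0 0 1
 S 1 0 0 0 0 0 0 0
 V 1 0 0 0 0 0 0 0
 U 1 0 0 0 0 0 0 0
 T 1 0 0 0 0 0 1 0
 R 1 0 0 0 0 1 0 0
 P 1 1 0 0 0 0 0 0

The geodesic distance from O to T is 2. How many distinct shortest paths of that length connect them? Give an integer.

The shortest distance is 2, and the only length-2 path is O–Q–T. So there is exactly 1 shortest path.

1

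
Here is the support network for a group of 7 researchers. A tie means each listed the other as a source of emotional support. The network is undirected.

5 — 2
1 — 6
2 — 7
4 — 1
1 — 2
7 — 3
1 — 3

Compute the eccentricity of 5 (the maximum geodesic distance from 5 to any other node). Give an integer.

Distances from 5: 1:2, 2:1, 3:3, 4:3, 6:3, 7:2.
The largest is 3 (to 3, 6, and 4), so the eccentricity of 5 is 3.

3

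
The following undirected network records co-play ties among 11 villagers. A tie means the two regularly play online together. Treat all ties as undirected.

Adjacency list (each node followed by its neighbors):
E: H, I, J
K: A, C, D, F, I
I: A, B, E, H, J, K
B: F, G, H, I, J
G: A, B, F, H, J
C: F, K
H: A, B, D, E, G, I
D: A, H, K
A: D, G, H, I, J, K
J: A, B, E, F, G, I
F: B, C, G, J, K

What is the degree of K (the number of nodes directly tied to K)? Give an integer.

5

K is directly tied to A, C, D, F, and I. That is 5 neighbors, so the degree of K is 5.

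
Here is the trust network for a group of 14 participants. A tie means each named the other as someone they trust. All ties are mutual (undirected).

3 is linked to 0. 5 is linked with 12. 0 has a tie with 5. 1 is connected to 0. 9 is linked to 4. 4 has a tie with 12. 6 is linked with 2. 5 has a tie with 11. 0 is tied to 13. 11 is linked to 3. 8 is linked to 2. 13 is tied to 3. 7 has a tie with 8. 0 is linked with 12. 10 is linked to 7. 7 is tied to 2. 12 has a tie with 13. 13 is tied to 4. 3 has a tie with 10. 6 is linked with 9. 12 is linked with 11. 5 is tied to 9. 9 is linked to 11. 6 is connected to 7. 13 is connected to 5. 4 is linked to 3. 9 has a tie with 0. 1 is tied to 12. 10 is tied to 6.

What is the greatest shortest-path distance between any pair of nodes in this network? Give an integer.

Eccentricity of each node (its greatest distance to any other): 0:4, 1:5, 2:4, 3:3, 4:4, 5:4, 6:3, 7:4, 8:5, 9:3, 10:3, 11:4, 12:5, 13:4.
The maximum eccentricity is 5, realized for instance by the pair 1–8 via 1 – 0 – 3 – 10 – 7 – 8. So the diameter is 5.

5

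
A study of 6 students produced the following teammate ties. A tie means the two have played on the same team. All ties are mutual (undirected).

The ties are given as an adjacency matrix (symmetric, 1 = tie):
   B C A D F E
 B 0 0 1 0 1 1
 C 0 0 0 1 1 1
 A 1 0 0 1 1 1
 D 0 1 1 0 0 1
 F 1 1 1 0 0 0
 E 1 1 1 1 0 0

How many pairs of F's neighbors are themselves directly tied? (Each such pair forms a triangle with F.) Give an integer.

F's neighbors: A, B, and C.
Neighbor pairs that are themselves tied: F–A–B. Each forms one triangle with F, for 1 in total.

1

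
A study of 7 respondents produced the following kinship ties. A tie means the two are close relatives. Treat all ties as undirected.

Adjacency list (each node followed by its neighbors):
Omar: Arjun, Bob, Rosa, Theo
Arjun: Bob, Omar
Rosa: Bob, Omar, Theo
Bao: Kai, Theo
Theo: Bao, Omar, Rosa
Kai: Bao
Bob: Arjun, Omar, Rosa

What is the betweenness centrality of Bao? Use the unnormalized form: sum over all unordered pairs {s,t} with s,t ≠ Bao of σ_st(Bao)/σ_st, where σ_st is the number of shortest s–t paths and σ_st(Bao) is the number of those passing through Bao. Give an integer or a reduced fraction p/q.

5

Pairs whose geodesics pass through Bao — Theo–Kai: 1; Omar–Kai: 1; Rosa–Kai: 1; Bob–Kai: 2/2; Arjun–Kai: 1.
All other pairs contribute 0.
Summing the contributions gives betweenness(Bao) = 5.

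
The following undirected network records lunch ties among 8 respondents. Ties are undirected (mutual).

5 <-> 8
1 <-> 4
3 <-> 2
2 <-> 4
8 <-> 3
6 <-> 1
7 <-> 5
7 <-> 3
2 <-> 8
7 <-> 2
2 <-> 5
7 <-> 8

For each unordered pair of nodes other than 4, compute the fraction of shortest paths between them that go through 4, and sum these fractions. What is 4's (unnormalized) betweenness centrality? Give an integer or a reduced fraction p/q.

Pairs whose geodesics pass through 4 — 1–2: 1; 1–3: 1; 1–7: 1; 1–5: 1; 1–8: 1; 6–2: 1; 6–3: 1; 6–7: 1; 6–5: 1; 6–8: 1.
All other pairs contribute 0.
Summing the contributions gives betweenness(4) = 10.

10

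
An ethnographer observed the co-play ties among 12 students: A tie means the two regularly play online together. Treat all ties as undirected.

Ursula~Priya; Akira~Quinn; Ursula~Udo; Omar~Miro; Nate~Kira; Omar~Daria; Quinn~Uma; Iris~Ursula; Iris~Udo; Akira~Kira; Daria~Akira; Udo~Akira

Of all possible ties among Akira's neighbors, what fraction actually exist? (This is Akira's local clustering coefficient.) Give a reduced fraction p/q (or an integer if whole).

0

Akira's neighbors: Daria, Kira, Quinn, and Udo (k = 4).
Possible neighbor pairs: C(4,2) = 6. Edges among them: none → e = 0.
Clustering(Akira) = 0/6 = 0.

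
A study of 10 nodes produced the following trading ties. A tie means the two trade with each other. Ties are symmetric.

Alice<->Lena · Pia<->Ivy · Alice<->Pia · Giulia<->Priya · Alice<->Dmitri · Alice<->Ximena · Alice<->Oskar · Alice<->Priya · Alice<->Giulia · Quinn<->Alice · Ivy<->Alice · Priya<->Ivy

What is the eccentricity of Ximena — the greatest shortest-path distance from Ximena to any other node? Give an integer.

2

Distances from Ximena: Alice:1, Dmitri:2, Giulia:2, Ivy:2, Lena:2, Oskar:2, Pia:2, Priya:2, Quinn:2.
The largest is 2 (to Giulia, Dmitri, Quinn, Oskar, Lena, Pia, Ivy, and Priya), so the eccentricity of Ximena is 2.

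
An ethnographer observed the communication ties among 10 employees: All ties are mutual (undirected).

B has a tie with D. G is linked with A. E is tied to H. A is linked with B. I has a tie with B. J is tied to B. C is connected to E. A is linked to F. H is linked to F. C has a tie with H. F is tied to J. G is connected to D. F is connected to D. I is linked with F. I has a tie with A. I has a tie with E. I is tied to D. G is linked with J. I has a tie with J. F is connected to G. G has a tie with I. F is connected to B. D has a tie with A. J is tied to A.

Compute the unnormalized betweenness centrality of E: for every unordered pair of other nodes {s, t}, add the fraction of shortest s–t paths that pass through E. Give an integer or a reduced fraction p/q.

Pairs whose geodesics pass through E — H–I: 1/2; C–G: 1/2; C–B: 1/2; C–A: 1/2; C–D: 1/2; C–J: 1/2; C–I: 1.
All other pairs contribute 0.
Summing the contributions gives betweenness(E) = 4.

4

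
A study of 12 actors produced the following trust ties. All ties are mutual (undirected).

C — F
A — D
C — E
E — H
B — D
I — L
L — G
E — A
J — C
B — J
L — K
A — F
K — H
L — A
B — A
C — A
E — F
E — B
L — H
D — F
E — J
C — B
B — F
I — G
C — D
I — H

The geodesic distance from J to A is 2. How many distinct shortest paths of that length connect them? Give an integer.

3

The shortest distance is 2. The length-2 paths are: J–E–A; J–B–A; J–C–A.
That gives 3 distinct shortest paths.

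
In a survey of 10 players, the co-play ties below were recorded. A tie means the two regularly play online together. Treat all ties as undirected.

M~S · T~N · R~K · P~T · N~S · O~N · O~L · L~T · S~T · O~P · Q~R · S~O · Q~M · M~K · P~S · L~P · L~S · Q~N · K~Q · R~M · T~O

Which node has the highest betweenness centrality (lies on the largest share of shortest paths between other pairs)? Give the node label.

Unnormalized betweenness of each node: K:0, L:0, M:9, N:6, O:7/6, P:0, Q:9/2, R:0, S:73/6, T:7/6.
S has the largest value, 73/6, making it the main broker — the node through which the most shortest paths run.

S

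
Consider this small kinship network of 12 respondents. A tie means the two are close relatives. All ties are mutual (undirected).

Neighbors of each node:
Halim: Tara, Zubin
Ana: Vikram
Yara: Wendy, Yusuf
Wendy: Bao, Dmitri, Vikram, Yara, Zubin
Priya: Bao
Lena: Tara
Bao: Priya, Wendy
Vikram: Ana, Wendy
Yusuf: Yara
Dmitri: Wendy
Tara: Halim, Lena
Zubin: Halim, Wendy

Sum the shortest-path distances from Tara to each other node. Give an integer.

38

Distances from Tara: Ana:5, Bao:4, Dmitri:4, Halim:1, Lena:1, Priya:5, Vikram:4, Wendy:3, Yara:4, Yusuf:5, Zubin:2.
Sum = 5 + 4 + 4 + 1 + 1 + 5 + 4 + 3 + 4 + 5 + 2 = 38.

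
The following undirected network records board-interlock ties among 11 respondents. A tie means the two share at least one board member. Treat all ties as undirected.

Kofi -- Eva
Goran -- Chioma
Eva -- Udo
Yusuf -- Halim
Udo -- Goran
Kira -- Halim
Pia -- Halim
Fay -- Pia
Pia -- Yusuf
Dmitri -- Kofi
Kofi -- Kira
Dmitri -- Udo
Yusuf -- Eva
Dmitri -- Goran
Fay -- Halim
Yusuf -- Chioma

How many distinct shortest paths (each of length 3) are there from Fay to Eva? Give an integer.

2

The shortest distance is 3. The length-3 paths are: Fay–Pia–Yusuf–Eva; Fay–Halim–Yusuf–Eva.
That gives 2 distinct shortest paths.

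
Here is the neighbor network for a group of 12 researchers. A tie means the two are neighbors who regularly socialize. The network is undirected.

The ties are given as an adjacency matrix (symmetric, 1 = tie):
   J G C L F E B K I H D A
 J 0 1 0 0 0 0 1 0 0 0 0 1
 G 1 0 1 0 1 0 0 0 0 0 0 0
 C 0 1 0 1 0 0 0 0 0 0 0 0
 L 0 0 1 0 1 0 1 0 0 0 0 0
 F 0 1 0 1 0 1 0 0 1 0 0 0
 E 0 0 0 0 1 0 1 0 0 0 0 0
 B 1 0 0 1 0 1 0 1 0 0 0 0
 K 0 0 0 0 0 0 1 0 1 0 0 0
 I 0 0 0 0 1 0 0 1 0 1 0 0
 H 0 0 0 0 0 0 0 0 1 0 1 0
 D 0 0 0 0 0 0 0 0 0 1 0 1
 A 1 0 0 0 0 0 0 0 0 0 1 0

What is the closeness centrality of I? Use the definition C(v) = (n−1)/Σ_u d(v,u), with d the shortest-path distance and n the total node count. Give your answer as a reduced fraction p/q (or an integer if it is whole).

1/2

Distances from I: A:3, B:2, C:3, D:2, E:2, F:1, G:2, H:1, J:3, K:1, L:2. Sum = 22.
n = 12, so closeness = 11/22 = 1/2.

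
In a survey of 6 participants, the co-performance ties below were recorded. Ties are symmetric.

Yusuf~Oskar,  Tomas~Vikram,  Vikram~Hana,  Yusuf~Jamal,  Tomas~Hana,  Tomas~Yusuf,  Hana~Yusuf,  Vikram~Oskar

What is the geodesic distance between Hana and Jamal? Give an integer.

One shortest route is Hana – Yusuf – Jamal, which uses 2 edges, and Hana and Jamal are not directly tied, so nothing shorter exists. So d(Hana,Jamal) = 2.

2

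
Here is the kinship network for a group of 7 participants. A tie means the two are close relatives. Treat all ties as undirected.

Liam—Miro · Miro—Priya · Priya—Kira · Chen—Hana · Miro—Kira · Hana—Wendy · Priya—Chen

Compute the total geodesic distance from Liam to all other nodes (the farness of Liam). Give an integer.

17

Distances from Liam: Chen:3, Hana:4, Kira:2, Miro:1, Priya:2, Wendy:5.
Sum = 3 + 4 + 2 + 1 + 2 + 5 = 17.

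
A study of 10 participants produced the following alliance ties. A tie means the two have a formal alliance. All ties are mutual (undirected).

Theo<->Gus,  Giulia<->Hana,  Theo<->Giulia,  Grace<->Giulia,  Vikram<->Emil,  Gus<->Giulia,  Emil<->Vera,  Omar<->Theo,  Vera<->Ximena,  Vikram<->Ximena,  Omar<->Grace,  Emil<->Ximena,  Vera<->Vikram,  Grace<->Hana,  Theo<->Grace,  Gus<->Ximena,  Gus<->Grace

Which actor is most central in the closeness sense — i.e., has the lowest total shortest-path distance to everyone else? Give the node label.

Farness (sum of distances to all others) for each node — Emil:22, Giulia:17, Grace:16, Gus:14, Hana:23, Omar:23, Theo:17, Vera:22, Vikram:22, Ximena:16.
The smallest farness is 14, for Gus, so Gus has the highest closeness.

Gus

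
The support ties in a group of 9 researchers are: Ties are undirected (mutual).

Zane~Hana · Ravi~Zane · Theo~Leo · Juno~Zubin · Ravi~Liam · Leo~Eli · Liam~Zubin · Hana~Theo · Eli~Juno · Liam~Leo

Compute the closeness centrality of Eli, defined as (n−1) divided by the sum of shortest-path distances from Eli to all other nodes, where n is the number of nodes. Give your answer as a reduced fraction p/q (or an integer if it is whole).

Distances from Eli: Hana:3, Juno:1, Leo:1, Liam:2, Ravi:3, Theo:2, Zane:4, Zubin:2. Sum = 18.
n = 9, so closeness = 8/18 = 4/9.

4/9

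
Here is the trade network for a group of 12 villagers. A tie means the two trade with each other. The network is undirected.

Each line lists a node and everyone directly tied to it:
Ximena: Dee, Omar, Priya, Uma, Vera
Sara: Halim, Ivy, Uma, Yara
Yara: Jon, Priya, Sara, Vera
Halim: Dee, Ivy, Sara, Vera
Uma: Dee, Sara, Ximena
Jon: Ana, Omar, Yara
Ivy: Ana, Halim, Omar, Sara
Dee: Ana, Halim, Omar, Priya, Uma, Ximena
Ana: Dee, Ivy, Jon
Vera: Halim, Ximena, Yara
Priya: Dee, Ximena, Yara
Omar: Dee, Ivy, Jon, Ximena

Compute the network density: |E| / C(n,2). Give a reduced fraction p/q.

23/66

There are 23 edges and 12 nodes, so the maximum possible is C(12,2) = 66.
Density = 23/66.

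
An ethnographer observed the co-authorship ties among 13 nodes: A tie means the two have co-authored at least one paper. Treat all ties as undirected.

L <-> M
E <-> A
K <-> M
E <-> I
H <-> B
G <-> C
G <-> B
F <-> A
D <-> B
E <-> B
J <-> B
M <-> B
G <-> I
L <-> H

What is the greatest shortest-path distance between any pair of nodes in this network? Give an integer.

Eccentricity of each node (its greatest distance to any other): A:4, B:3, C:5, D:4, E:3, F:5, G:4, H:4, I:4, J:4, K:5, L:5, M:4.
The maximum eccentricity is 5, realized for instance by the pair C–F via C – G – B – E – A – F. So the diameter is 5.

5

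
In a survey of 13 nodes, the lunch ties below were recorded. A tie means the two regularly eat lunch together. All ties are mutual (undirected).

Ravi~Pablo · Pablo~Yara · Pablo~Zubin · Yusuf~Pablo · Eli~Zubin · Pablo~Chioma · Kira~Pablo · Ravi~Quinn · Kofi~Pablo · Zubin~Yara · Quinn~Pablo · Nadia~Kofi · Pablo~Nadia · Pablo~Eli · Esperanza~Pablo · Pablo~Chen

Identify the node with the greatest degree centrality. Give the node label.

Degrees — Chen:1, Chioma:1, Eli:2, Esperanza:1, Kira:1, Kofi:2, Nadia:2, Pablo:12, Quinn:2, Ravi:2, Yara:2, Yusuf:1, Zubin:3.
The maximum is 12, attained only by Pablo.

Pablo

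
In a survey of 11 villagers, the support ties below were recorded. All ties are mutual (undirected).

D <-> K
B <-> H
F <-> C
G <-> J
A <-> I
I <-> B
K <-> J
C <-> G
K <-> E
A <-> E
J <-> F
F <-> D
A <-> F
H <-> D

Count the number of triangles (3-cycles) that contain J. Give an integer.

J's neighbors are F, G, and K, but none of them are tied to each other, so no triangle contains J.

0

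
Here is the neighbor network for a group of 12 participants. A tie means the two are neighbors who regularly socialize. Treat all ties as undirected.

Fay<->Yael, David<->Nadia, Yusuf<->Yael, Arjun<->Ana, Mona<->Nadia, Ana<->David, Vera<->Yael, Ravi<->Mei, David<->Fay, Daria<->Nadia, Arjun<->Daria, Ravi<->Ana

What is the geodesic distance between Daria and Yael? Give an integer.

One shortest route is Daria – Nadia – David – Fay – Yael, which uses 4 edges, and at distance 3 from Daria we only reach {Fay, Ravi}, which does not include Yael. So d(Daria,Yael) = 4.

4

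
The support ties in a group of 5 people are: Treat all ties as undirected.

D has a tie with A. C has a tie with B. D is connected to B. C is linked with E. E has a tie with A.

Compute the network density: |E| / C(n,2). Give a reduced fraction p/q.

There are 5 edges and 5 nodes, so the maximum possible is C(5,2) = 10.
Density = 5/10 = 1/2.

1/2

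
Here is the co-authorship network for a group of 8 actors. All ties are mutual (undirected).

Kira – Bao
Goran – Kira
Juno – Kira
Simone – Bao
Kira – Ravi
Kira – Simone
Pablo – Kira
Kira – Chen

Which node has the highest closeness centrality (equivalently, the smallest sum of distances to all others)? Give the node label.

Kira

Farness (sum of distances to all others) for each node — Bao:12, Chen:13, Goran:13, Juno:13, Kira:7, Pablo:13, Ravi:13, Simone:12.
The smallest farness is 7, for Kira, so Kira has the highest closeness.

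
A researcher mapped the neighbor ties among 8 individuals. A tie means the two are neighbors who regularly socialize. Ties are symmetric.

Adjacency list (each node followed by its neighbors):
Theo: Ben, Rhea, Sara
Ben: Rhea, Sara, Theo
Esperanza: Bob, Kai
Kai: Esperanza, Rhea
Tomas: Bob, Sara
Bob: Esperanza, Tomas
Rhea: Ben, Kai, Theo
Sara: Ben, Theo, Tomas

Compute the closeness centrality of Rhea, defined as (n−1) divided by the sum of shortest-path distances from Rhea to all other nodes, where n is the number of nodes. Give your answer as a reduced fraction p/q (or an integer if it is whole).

Distances from Rhea: Ben:1, Bob:3, Esperanza:2, Kai:1, Sara:2, Theo:1, Tomas:3. Sum = 13.
n = 8, so closeness = 7/13.

7/13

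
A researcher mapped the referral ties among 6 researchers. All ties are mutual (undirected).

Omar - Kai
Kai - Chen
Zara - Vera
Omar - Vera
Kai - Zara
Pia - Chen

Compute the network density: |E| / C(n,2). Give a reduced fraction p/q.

2/5

There are 6 edges and 6 nodes, so the maximum possible is C(6,2) = 15.
Density = 6/15 = 2/5.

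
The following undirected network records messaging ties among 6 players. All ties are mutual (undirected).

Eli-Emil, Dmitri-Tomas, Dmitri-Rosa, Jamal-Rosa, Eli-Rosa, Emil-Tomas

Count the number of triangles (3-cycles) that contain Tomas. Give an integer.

0

Tomas's neighbors are Dmitri and Emil, but none of them are tied to each other, so no triangle contains Tomas.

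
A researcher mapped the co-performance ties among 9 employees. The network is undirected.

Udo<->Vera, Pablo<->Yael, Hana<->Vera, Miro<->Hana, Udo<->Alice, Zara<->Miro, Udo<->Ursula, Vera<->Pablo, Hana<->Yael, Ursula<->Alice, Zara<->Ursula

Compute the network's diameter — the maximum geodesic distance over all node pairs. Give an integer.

Eccentricity of each node (its greatest distance to any other): Alice:4, Hana:3, Miro:3, Pablo:4, Udo:3, Ursula:4, Vera:3, Yael:4, Zara:4.
The maximum eccentricity is 4, realized for instance by the pair Pablo–Zara via Pablo – Vera – Udo – Ursula – Zara. So the diameter is 4.

4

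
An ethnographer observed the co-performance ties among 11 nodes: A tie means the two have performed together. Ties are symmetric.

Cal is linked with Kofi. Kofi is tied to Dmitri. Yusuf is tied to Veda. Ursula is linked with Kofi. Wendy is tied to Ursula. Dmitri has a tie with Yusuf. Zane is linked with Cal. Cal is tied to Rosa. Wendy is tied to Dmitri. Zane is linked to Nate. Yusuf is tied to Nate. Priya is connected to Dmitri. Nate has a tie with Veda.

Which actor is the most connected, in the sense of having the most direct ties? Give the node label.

Degrees — Cal:3, Dmitri:4, Kofi:3, Nate:3, Priya:1, Rosa:1, Ursula:2, Veda:2, Wendy:2, Yusuf:3, Zane:2.
The maximum is 4, attained only by Dmitri.

Dmitri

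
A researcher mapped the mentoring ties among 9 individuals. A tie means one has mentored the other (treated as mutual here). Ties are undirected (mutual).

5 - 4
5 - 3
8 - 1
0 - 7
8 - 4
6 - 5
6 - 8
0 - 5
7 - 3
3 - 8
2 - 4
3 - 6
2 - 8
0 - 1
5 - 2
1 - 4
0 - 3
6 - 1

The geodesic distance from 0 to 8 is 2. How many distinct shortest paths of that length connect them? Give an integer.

The shortest distance is 2. The length-2 paths are: 0–3–8; 0–1–8.
That gives 2 distinct shortest paths.

2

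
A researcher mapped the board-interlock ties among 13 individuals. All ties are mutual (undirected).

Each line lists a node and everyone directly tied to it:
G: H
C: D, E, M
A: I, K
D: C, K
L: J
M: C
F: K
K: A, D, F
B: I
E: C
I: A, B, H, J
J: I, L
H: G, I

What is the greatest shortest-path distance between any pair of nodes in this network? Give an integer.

Eccentricity of each node (its greatest distance to any other): A:4, B:6, C:6, D:5, E:7, F:5, G:7, H:6, I:5, J:6, K:4, L:7, M:7.
The maximum eccentricity is 7, realized for instance by the pair L–E via L – J – I – A – K – D – C – E. So the diameter is 7.

7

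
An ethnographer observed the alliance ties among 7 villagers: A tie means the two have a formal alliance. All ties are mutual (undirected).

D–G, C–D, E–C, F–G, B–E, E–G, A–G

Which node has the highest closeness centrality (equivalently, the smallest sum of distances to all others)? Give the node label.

Farness (sum of distances to all others) for each node — A:13, B:14, C:12, D:11, E:9, F:13, G:8.
The smallest farness is 8, for G, so G has the highest closeness.

G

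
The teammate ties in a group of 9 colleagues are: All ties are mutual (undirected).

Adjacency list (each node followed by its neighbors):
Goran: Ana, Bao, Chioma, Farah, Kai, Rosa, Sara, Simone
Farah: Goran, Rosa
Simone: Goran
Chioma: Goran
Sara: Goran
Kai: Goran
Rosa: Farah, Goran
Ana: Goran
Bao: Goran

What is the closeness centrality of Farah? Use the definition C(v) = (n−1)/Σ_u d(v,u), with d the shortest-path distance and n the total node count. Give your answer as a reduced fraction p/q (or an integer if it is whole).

4/7

Distances from Farah: Ana:2, Bao:2, Chioma:2, Goran:1, Kai:2, Rosa:1, Sara:2, Simone:2. Sum = 14.
n = 9, so closeness = 8/14 = 4/7.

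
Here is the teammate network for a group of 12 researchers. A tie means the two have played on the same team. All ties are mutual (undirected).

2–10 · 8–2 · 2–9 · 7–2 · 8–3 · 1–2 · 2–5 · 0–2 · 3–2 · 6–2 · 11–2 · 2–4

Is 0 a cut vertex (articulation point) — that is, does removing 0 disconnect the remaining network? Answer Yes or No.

No

Even without 0, every remaining node can still reach every other (the residual graph is connected), so 0 is not a cut vertex.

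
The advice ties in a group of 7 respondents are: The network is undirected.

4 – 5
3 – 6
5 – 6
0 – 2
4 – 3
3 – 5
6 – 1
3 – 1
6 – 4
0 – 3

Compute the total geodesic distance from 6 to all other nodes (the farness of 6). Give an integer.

9

Distances from 6: 0:2, 1:1, 2:3, 3:1, 4:1, 5:1.
Sum = 2 + 1 + 3 + 1 + 1 + 1 = 9.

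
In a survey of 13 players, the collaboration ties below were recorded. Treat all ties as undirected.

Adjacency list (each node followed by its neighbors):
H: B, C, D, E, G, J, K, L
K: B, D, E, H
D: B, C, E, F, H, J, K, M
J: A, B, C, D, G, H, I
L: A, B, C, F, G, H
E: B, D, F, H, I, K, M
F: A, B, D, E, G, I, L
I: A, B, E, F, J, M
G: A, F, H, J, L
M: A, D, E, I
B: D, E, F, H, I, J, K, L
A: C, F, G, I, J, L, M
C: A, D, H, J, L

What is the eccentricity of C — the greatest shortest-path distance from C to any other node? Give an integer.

2

Distances from C: A:1, B:2, D:1, E:2, F:2, G:2, H:1, I:2, J:1, K:2, L:1, M:2.
The largest is 2 (to F, G, B, M, I, E, and K), so the eccentricity of C is 2.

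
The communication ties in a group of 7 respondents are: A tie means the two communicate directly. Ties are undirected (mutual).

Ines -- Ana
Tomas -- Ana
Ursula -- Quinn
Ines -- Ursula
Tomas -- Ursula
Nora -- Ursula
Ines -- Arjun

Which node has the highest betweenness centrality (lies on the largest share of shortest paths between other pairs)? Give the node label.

Unnormalized betweenness of each node: Ana:1, Arjun:0, Ines:13/2, Nora:0, Quinn:0, Tomas:3/2, Ursula:10.
Ursula has the largest value, 10, making it the main broker — the node through which the most shortest paths run.

Ursula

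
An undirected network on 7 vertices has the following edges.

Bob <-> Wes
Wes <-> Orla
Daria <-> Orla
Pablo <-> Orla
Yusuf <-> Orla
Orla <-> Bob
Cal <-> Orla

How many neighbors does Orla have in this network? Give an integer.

6

Orla is directly tied to Bob, Cal, Daria, Pablo, Wes, and Yusuf. That is 6 neighbors, so the degree of Orla is 6.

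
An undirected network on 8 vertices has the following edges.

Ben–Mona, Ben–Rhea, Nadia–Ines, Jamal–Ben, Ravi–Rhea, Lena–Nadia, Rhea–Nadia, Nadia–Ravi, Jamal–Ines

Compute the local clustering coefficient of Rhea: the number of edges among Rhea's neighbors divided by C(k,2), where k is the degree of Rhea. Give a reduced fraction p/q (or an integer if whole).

Rhea's neighbors: Ben, Nadia, and Ravi (k = 3).
Possible neighbor pairs: C(3,2) = 3. Edges among them: Nadia–Ravi → e = 1.
Clustering(Rhea) = 1/3.

1/3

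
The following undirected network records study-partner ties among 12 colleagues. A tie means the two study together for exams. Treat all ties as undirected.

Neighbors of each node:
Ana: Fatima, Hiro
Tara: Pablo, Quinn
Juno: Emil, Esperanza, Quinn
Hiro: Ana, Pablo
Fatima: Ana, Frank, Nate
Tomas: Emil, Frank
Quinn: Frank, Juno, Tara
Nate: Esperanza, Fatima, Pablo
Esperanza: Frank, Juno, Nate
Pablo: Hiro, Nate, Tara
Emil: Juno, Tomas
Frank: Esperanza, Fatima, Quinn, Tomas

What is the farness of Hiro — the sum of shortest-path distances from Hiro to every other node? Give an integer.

Distances from Hiro: Ana:1, Emil:5, Esperanza:3, Fatima:2, Frank:3, Juno:4, Nate:2, Pablo:1, Quinn:3, Tara:2, Tomas:4.
Sum = 1 + 5 + 3 + 2 + 3 + 4 + 2 + 1 + 3 + 2 + 4 = 30.

30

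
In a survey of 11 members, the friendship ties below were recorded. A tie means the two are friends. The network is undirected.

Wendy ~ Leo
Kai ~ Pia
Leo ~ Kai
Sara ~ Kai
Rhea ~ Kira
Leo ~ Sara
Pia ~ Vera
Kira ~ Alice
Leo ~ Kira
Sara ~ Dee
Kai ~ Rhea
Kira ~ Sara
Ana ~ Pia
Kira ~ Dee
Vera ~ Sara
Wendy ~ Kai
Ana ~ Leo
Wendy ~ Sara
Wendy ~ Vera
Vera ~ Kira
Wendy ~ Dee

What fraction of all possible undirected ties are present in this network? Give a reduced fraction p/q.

21/55

There are 21 edges and 11 nodes, so the maximum possible is C(11,2) = 55.
Density = 21/55.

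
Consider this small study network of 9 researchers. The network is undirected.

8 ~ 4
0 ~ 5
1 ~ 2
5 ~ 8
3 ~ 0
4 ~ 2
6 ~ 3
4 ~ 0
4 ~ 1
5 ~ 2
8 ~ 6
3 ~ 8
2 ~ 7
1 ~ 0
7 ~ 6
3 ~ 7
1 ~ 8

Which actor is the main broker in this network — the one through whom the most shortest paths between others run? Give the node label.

Unnormalized betweenness of each node: 0:13/6, 1:11/12, 2:11/3, 3:11/4, 4:11/12, 5:11/12, 6:1/2, 7:2, 8:31/6.
8 has the largest value, 31/6, making it the main broker — the node through which the most shortest paths run.

8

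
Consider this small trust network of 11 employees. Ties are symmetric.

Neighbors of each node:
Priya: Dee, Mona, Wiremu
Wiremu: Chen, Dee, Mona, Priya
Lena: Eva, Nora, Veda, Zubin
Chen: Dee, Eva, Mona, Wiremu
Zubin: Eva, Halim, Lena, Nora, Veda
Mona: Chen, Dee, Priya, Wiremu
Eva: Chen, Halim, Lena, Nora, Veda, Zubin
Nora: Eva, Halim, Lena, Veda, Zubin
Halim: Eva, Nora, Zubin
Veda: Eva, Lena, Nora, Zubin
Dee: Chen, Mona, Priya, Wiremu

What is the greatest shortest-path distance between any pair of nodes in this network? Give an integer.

4

Eccentricity of each node (its greatest distance to any other): Chen:2, Dee:3, Eva:3, Halim:4, Lena:4, Mona:3, Nora:4, Priya:4, Veda:4, Wiremu:3, Zubin:4.
The maximum eccentricity is 4, realized for instance by the pair Priya–Zubin via Priya – Dee – Chen – Eva – Zubin. So the diameter is 4.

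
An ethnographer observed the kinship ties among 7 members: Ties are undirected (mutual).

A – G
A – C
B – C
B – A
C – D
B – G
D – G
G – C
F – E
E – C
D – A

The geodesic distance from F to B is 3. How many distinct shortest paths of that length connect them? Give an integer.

The shortest distance is 3, and the only length-3 path is F–E–C–B. So there is exactly 1 shortest path.

1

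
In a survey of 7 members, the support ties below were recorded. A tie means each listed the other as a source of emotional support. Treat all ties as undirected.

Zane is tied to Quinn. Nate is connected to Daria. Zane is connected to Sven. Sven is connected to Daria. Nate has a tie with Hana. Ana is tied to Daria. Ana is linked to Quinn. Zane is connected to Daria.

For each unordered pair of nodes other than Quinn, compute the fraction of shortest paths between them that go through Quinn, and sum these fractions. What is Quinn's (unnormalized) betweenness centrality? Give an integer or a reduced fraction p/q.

1/2

Pairs whose geodesics pass through Quinn — Zane–Ana: 1/2.
All other pairs contribute 0.
Summing the contributions gives betweenness(Quinn) = 1/2.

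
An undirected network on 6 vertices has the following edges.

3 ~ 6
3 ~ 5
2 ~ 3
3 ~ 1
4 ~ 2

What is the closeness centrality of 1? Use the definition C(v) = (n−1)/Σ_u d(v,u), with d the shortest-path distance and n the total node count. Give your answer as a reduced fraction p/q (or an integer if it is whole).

1/2

Distances from 1: 2:2, 3:1, 4:3, 5:2, 6:2. Sum = 10.
n = 6, so closeness = 5/10 = 1/2.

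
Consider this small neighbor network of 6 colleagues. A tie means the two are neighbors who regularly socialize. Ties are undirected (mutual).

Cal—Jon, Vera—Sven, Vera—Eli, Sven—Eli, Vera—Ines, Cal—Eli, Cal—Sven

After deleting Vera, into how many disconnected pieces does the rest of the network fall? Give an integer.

2

Without Vera, the remaining ties split the others into: {Ines}; {Cal, Eli, Jon, Sven}.
That's 2 separate components.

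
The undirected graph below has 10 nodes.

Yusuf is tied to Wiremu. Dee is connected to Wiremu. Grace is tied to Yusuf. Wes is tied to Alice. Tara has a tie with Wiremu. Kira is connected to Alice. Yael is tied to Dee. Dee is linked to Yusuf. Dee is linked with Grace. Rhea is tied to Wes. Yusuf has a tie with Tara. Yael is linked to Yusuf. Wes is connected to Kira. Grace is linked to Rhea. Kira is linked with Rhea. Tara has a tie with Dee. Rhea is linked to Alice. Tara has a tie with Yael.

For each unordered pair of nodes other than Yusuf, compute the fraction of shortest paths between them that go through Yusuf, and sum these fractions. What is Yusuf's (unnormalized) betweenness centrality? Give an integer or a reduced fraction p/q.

Pairs whose geodesics pass through Yusuf — Rhea–Yael: 1/2; Rhea–Tara: 1/2; Rhea–Wiremu: 1/2; Wes–Yael: 1/2; Wes–Tara: 1/2; Wes–Wiremu: 1/2; Alice–Yael: 1/2; Alice–Tara: 1/2; Alice–Wiremu: 1/2; Kira–Yael: 1/2; Kira–Tara: 1/2; Kira–Wiremu: 1/2; Yael–Grace: 1/2; Yael–Wiremu: 1/3 … (+2 more pairs).
All other pairs contribute 0.
Summing the contributions gives betweenness(Yusuf) = 47/6.

47/6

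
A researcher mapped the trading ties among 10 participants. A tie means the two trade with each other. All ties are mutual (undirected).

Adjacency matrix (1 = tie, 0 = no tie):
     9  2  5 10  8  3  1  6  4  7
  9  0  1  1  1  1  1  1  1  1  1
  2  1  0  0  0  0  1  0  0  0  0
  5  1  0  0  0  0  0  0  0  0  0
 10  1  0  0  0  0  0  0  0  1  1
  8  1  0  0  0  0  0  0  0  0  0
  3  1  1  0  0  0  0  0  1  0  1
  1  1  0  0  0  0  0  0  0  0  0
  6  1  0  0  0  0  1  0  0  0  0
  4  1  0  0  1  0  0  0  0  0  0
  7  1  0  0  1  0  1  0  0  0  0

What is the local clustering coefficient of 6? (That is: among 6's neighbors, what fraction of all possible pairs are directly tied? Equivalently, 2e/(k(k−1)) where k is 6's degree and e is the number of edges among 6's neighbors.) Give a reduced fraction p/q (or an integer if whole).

6's neighbors: 3 and 9 (k = 2).
Possible neighbor pairs: C(2,2) = 1. Edges among them: 3–9 → e = 1.
Clustering(6) = 1/1.

1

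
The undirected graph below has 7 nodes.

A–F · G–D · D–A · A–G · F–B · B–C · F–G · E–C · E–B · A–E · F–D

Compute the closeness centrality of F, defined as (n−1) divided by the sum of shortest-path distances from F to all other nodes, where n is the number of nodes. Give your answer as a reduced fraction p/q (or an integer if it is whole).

3/4

Distances from F: A:1, B:1, C:2, D:1, E:2, G:1. Sum = 8.
n = 7, so closeness = 6/8 = 3/4.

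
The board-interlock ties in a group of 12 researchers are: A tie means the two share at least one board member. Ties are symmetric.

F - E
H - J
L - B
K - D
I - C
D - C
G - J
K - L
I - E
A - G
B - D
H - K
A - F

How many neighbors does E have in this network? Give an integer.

2

E is directly tied to F and I. That is 2 neighbors, so the degree of E is 2.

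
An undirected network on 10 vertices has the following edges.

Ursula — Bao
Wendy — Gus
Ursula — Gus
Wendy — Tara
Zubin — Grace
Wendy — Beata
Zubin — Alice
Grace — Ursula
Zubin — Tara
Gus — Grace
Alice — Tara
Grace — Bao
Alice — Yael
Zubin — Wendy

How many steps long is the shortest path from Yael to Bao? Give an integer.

4

One shortest route is Yael – Alice – Zubin – Grace – Bao, which uses 4 edges, and at distance 3 from Yael we only reach {Grace, Wendy}, which does not include Bao. So d(Yael,Bao) = 4.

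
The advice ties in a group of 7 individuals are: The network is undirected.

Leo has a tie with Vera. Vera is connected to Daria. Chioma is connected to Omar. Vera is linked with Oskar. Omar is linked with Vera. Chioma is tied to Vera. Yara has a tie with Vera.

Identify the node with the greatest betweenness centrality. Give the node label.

Vera

Unnormalized betweenness of each node: Chioma:0, Daria:0, Leo:0, Omar:0, Oskar:0, Vera:14, Yara:0.
Vera has the largest value, 14, making it the main broker — the node through which the most shortest paths run.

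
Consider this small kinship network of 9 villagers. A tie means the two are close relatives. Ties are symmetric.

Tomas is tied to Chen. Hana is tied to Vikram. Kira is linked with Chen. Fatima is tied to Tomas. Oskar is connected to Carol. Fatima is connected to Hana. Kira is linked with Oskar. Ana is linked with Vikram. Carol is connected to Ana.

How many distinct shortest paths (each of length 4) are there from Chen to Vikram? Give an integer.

1

The shortest distance is 4, and the only length-4 path is Chen–Tomas–Fatima–Hana–Vikram. So there is exactly 1 shortest path.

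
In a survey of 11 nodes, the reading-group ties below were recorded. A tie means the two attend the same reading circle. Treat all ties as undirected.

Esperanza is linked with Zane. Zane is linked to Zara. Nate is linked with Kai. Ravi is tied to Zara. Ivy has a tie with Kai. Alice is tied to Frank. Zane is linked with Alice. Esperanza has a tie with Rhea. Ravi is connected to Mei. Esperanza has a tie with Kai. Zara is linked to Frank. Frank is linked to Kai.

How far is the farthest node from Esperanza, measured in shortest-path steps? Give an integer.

4

Distances from Esperanza: Alice:2, Frank:2, Ivy:2, Kai:1, Mei:4, Nate:2, Ravi:3, Rhea:1, Zane:1, Zara:2.
The largest is 4 (to Mei), so the eccentricity of Esperanza is 4.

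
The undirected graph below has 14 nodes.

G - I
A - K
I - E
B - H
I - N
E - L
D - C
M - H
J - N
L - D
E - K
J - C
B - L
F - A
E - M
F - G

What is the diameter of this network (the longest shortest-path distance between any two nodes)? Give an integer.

Eccentricity of each node (its greatest distance to any other): A:5, B:5, C:5, D:5, E:3, F:5, G:4, H:5, I:3, J:5, K:4, L:4, M:4, N:4.
The maximum eccentricity is 5, realized for instance by the pair F–C via F – G – I – N – J – C. So the diameter is 5.

5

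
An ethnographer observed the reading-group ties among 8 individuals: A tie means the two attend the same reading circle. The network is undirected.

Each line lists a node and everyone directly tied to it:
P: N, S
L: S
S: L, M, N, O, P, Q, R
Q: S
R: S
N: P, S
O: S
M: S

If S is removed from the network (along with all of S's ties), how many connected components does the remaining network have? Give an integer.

Without S, the remaining ties split the others into: {O}; {L}; {N, P}; {R}; {Q}; {M}.
That's 6 separate components.

6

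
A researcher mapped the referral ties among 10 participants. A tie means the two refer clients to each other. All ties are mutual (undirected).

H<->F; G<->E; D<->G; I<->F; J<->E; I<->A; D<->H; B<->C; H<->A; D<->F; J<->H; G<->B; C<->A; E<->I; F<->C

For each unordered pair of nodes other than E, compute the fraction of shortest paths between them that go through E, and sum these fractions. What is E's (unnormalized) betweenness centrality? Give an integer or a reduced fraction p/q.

Pairs whose geodesics pass through E — G–A: 1/3; G–I: 1; G–J: 1; B–I: 1/3; B–J: 1; I–J: 1.
All other pairs contribute 0.
Summing the contributions gives betweenness(E) = 14/3.

14/3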